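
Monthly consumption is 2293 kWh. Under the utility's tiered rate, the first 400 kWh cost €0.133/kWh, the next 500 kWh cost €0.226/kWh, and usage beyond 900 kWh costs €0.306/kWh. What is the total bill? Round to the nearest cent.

First 400 kWh × €0.133 = €53.20
Next 500 kWh × €0.226 = €113.00
Remaining 1393 kWh × €0.306 = €426.26
Total = €592.46

€592.46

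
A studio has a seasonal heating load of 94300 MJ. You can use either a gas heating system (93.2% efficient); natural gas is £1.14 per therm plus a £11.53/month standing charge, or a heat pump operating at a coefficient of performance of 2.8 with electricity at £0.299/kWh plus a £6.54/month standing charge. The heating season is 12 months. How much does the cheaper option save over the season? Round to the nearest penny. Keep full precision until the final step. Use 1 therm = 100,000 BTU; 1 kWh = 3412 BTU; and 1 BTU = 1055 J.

Heat load = 94300 MJ = 94,300,000,000 J / 1055 = 89,383,886 BTU
Gas: input = 89,383,886 / 0.932 = 95,905,457 BTU = 959.1 therm → 959.1 × £1.14 = £1,093.32; + 12 × £11.53 standing = £1,231.68
Heat pump: 89,383,886 BTU / 3412 = 26,200 kWh heat; / 2.8 = 9,356 kWh in → × £0.299 = £2,797.46; + 12 × £6.54 standing = £2,875.94
Difference = |£1,231.68 − £2,875.94| = £1,644.25

£1644.25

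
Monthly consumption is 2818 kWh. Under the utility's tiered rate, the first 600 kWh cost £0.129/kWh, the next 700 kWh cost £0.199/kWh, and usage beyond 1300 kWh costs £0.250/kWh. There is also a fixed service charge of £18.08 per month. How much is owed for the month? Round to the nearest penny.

First 600 kWh × £0.129 = £77.40
Next 700 kWh × £0.199 = £139.30
Remaining 1518 kWh × £0.250 = £379.50
Energy charge = £596.20; + service £18.08 = £614.28

£614.28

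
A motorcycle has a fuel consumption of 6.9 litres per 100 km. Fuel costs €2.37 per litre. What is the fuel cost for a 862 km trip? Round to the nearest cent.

Fuel = 6.9 L/100 km × 862 km / 100 = 59.48 L
Cost = 59.48 L × €2.37/L = €140.96

€140.96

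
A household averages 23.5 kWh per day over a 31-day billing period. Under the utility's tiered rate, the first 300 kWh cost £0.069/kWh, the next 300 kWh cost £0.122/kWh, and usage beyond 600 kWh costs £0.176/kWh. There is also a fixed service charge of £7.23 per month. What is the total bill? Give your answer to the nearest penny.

£87.15

Usage = 23.5 kWh/day × 31 days = 728.5 kWh
First 300 kWh × £0.069 = £20.70
Next 300 kWh × £0.122 = £36.60
Remaining 128.5 kWh × £0.176 = £22.62
Energy charge = £79.92; + service £7.23 = £87.15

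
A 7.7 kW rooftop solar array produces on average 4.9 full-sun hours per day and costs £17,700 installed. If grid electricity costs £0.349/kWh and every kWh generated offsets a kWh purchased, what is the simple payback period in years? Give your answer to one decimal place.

3.7 years

Daily generation = 7.7 kW × 4.9 h = 37.73 kWh
Annual generation = 37.73 × 365 = 13771 kWh
Annual savings = 13771 × £0.349 = £4,806.24
Payback = £17,700 / £4,806.24 = 3.68 years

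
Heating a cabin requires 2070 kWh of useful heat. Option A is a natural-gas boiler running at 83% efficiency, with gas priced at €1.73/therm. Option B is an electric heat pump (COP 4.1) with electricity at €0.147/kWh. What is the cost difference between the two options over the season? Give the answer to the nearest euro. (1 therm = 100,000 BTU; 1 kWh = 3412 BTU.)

€73

Heat load = 2070 kWh × 3412 = 7,062,840 BTU
Gas: input = 7,062,840 / 0.83 = 8,509,446 BTU = 85.09 therm → 85.09 × €1.73 = €147.21
Heat pump: 7,062,840 BTU / 3412 = 2,070 kWh heat; / 4.1 = 504.9 kWh in → × €0.147 = €74.22
Difference = |€147.21 − €74.22| = €73.00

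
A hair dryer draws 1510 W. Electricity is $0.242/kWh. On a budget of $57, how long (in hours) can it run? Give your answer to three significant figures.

156 h

Energy budget = $57 / $0.242 per kWh = 235.5 kWh = 235,537 Wh
Runtime = 235,537 Wh / 1510 W = 156 h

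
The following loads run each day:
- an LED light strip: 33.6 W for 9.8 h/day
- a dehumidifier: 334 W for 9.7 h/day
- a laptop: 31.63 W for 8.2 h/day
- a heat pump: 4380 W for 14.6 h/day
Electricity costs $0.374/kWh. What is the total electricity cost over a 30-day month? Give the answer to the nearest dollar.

LED light strip: 33.6 W × 9.8 h × 30 d = 9,878 Wh = 9.878 kWh
dehumidifier: 334 W × 9.7 h × 30 d = 97,194 Wh = 97.19 kWh
laptop: 31.63 W × 8.2 h × 30 d = 7,781 Wh = 7.781 kWh
heat pump: 4380 W × 14.6 h × 30 d = 1,918,440 Wh = 1,918 kWh
Total energy = 9.878 + 97.19 + 7.781 + 1,918 = 2,033 kWh
Cost = 2,033 kWh × $0.374 = $760.45 ≈ $760

$760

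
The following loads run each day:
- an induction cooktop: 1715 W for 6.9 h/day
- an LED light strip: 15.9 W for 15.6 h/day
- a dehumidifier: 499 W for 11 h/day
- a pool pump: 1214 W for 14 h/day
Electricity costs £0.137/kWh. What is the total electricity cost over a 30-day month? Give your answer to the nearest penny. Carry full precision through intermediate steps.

£142.07

induction cooktop: 1715 W × 6.9 h × 30 d = 355,005 Wh = 355 kWh
LED light strip: 15.9 W × 15.6 h × 30 d = 7,441 Wh = 7.441 kWh
dehumidifier: 499 W × 11 h × 30 d = 164,670 Wh = 164.7 kWh
pool pump: 1214 W × 14 h × 30 d = 509,880 Wh = 509.9 kWh
Total energy = 355 + 7.441 + 164.7 + 509.9 = 1,037 kWh
Cost = 1,037 kWh × £0.137 = £142.07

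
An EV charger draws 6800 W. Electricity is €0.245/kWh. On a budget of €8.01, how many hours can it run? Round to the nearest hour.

Energy budget = €8.01 / €0.245 per kWh = 32.69 kWh = 32,694 Wh
Runtime = 32,694 Wh / 6800 W = 4.808 h

5 h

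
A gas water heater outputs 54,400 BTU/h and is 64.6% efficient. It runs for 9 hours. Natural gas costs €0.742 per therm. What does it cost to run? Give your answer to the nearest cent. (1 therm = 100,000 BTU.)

€5.62

Heat delivered = 54,400 BTU/h × 9 h = 489,600 BTU
Gas input = 489,600 / 0.646 = 757,895 BTU
= 757,895 / 100,000 = 7.579 therm
Cost = 7.579 × €0.742/therm = €5.62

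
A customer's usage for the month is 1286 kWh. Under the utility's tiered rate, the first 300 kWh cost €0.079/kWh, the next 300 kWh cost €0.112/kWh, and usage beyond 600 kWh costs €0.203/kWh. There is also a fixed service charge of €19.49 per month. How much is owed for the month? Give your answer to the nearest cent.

€216.05

First 300 kWh × €0.079 = €23.70
Next 300 kWh × €0.112 = €33.60
Remaining 686 kWh × €0.203 = €139.26
Energy charge = €196.56; + service €19.49 = €216.05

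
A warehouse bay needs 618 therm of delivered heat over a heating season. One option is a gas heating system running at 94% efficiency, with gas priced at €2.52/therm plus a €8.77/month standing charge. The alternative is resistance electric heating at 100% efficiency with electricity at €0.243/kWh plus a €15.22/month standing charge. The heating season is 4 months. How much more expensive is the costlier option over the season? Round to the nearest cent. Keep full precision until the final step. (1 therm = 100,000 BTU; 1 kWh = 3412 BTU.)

€2770.38

Heat load = 618 therm × 100,000 = 61,800,000 BTU
Gas: input = 61,800,000 / 0.94 = 65,744,681 BTU = 657.4 therm → 657.4 × €2.52 = €1,656.77; + 4 × €8.77 standing = €1,691.85
Electric: 61,800,000 BTU / 3412 = 18,110 kWh → × €0.243 = €4,401.35; + 4 × €15.22 standing = €4,462.23
Difference = |€1,691.85 − €4,462.23| = €2,770.38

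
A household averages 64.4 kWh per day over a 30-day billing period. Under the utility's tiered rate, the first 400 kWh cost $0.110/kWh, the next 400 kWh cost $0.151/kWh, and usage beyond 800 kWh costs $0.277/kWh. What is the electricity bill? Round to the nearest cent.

$417.96

Usage = 64.4 kWh/day × 30 days = 1932 kWh
First 400 kWh × $0.110 = $44.00
Next 400 kWh × $0.151 = $60.40
Remaining 1132 kWh × $0.277 = $313.56
Total = $417.96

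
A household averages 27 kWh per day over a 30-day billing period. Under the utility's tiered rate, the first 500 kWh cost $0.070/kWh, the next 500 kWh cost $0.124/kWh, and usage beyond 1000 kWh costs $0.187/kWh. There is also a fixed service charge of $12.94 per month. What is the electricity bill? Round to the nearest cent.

Usage = 27 kWh/day × 30 days = 810 kWh
First 500 kWh × $0.070 = $35.00
Next 310 kWh × $0.124 = $38.44
Remaining tier: 0 kWh (not reached)
Energy charge = $73.44; + service $12.94 = $86.38

$86.38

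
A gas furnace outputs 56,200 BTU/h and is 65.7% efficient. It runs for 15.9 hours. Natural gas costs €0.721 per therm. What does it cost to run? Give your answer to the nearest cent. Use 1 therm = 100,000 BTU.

Heat delivered = 56,200 BTU/h × 15.9 h = 893,580 BTU
Gas input = 893,580 / 0.657 = 1,360,091 BTU
= 1,360,091 / 100,000 = 13.6 therm
Cost = 13.6 × €0.721/therm = €9.81

€9.81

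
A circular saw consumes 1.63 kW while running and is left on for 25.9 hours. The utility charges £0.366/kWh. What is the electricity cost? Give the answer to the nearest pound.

Energy = 1630 W × 25.9 h = 42,217 Wh = 42.22 kWh
Cost = 42.22 kWh × £0.366/kWh = £15.45 ≈ £15

£15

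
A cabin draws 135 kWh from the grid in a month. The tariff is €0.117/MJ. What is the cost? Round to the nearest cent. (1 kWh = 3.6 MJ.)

€56.86

135 kWh × (3.6 MJ/kWh) = 486 MJ
Cost = 486 MJ × €0.117/MJ = €56.86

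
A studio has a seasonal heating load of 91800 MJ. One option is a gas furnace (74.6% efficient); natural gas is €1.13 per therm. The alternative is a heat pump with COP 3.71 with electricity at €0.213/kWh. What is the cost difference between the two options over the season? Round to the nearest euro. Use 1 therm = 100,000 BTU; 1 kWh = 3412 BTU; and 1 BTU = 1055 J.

Heat load = 91800 MJ = 91,800,000,000 J / 1055 = 87,014,218 BTU
Gas: input = 87,014,218 / 0.746 = 116,641,043 BTU = 1,166 therm → 1,166 × €1.13 = €1,318.04
Heat pump: 87,014,218 BTU / 3412 = 25,500 kWh heat; / 3.71 = 6,874 kWh in → × €0.213 = €1,464.15
Difference = |€1,318.04 − €1,464.15| = €146.11 ≈ €146

€146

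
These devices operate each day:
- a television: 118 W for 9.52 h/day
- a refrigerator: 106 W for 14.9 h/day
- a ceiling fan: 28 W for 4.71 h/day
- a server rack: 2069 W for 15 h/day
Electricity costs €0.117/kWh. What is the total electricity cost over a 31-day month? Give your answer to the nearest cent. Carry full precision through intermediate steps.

television: 118 W × 9.52 h × 31 d = 34,824 Wh = 34.82 kWh
refrigerator: 106 W × 14.9 h × 31 d = 48,961 Wh = 48.96 kWh
ceiling fan: 28 W × 4.71 h × 31 d = 4,088 Wh = 4.088 kWh
server rack: 2069 W × 15 h × 31 d = 962,085 Wh = 962.1 kWh
Total energy = 34.82 + 48.96 + 4.088 + 962.1 = 1,050 kWh
Cost = 1,050 kWh × €0.117 = €122.85

€122.85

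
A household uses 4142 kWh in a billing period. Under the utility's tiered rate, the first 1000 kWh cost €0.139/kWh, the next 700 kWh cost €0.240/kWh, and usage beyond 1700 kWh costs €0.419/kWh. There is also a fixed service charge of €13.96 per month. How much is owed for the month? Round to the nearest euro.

First 1000 kWh × €0.139 = €139.00
Next 700 kWh × €0.240 = €168.00
Remaining 2442 kWh × €0.419 = €1,023.20
Energy charge = €1,330.20; + service €13.96 = €1,344.16 ≈ €1344

€1344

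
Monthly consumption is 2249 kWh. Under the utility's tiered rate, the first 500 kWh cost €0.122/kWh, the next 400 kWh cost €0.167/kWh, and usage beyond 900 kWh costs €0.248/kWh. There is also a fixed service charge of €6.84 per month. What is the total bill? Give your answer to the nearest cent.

First 500 kWh × €0.122 = €61.00
Next 400 kWh × €0.167 = €66.80
Remaining 1349 kWh × €0.248 = €334.55
Energy charge = €462.35; + service €6.84 = €469.19

€469.19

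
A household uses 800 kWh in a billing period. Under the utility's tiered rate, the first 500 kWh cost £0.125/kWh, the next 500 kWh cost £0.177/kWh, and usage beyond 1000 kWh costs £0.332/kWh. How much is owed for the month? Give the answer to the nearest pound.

First 500 kWh × £0.125 = £62.50
Next 300 kWh × £0.177 = £53.10
Remaining tier: 0 kWh (not reached)
Total = £115.60 ≈ £116

£116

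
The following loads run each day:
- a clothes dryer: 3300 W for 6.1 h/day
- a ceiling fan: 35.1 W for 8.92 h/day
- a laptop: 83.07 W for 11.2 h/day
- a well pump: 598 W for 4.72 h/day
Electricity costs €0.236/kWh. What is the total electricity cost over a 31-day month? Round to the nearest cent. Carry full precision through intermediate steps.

clothes dryer: 3300 W × 6.1 h × 31 d = 624,030 Wh = 624 kWh
ceiling fan: 35.1 W × 8.92 h × 31 d = 9,706 Wh = 9.706 kWh
laptop: 83.07 W × 11.2 h × 31 d = 28,842 Wh = 28.84 kWh
well pump: 598 W × 4.72 h × 31 d = 87,499 Wh = 87.5 kWh
Total energy = 624 + 9.706 + 28.84 + 87.5 = 750.1 kWh
Cost = 750.1 kWh × €0.236 = €177.02

€177.02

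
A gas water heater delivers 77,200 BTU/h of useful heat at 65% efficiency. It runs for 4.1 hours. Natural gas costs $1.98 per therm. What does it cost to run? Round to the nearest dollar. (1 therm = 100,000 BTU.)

Heat delivered = 77,200 BTU/h × 4.1 h = 316,520 BTU
Gas input = 316,520 / 0.650 = 486,954 BTU
= 486,954 / 100,000 = 4.87 therm
Cost = 4.87 × $1.98/therm = $9.64 ≈ $10

$10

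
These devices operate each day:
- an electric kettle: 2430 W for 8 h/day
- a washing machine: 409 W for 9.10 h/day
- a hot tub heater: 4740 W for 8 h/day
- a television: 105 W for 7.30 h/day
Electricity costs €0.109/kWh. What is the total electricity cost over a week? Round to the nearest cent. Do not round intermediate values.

€47.19

electric kettle: 2430 W × 8 h × 7 d = 136,080 Wh = 136.1 kWh
washing machine: 409 W × 9.10 h × 7 d = 26,053 Wh = 26.05 kWh
hot tub heater: 4740 W × 8 h × 7 d = 265,440 Wh = 265.4 kWh
television: 105 W × 7.30 h × 7 d = 5,366 Wh = 5.365 kWh
Total energy = 136.1 + 26.05 + 265.4 + 5.365 = 432.9 kWh
Cost = 432.9 kWh × €0.109 = €47.19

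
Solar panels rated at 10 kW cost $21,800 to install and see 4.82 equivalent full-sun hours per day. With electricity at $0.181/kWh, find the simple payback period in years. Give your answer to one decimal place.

6.8 years

Daily generation = 10 kW × 4.82 h = 48.2 kWh
Annual generation = 48.2 × 365 = 17593 kWh
Annual savings = 17593 × $0.181 = $3,184.33
Payback = $21,800 / $3,184.33 = 6.85 years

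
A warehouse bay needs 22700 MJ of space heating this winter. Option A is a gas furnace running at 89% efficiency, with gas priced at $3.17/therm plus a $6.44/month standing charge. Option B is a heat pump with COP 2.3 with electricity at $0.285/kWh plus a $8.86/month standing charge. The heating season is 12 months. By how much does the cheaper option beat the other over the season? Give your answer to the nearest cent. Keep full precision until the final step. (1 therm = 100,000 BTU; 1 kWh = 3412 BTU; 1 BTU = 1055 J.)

Heat load = 22700 MJ = 22,700,000,000 J / 1055 = 21,516,588 BTU
Gas: input = 21,516,588 / 0.89 = 24,175,941 BTU = 241.8 therm → 241.8 × $3.17 = $766.38; + 12 × $6.44 standing = $843.66
Heat pump: 21,516,588 BTU / 3412 = 6,306 kWh heat; / 2.3 = 2,742 kWh in → × $0.285 = $781.41; + 12 × $8.86 standing = $887.73
Difference = |$843.66 − $887.73| = $44.08

$44.08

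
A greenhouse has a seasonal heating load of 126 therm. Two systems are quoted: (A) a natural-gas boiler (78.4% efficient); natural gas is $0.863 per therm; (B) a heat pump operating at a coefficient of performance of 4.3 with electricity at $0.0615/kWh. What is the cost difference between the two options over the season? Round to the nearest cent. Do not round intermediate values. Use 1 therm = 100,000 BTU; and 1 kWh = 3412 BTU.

$85.88

Heat load = 126 therm × 100,000 = 12,600,000 BTU
Gas: input = 12,600,000 / 0.784 = 16,071,429 BTU = 160.7 therm → 160.7 × $0.863 = $138.70
Heat pump: 12,600,000 BTU / 3412 = 3,693 kWh heat; / 4.3 = 858.8 kWh in → × $0.0615 = $52.82
Difference = |$138.70 − $52.82| = $85.88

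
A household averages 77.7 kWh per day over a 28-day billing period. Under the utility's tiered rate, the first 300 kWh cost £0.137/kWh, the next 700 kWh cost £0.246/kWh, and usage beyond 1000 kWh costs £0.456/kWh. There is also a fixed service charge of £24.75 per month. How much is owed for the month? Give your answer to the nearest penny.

£774.12

Usage = 77.7 kWh/day × 28 days = 2175.6 kWh
First 300 kWh × £0.137 = £41.10
Next 700 kWh × £0.246 = £172.20
Remaining 1175.6 kWh × £0.456 = £536.07
Energy charge = £749.37; + service £24.75 = £774.12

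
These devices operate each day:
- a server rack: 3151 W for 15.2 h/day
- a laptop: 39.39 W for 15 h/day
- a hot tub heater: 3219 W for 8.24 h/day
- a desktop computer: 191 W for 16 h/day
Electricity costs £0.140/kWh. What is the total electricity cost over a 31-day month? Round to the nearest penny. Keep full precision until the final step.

server rack: 3151 W × 15.2 h × 31 d = 1,484,751 Wh = 1,485 kWh
laptop: 39.39 W × 15 h × 31 d = 18,316 Wh = 18.32 kWh
hot tub heater: 3219 W × 8.24 h × 31 d = 822,261 Wh = 822.3 kWh
desktop computer: 191 W × 16 h × 31 d = 94,736 Wh = 94.74 kWh
Total energy = 1,485 + 18.32 + 822.3 + 94.74 = 2,420 kWh
Cost = 2,420 kWh × £0.140 = £338.81

£338.81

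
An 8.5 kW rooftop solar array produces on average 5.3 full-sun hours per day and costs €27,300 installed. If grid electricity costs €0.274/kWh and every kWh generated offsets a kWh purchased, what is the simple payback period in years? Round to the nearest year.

6 years

Daily generation = 8.5 kW × 5.3 h = 45.05 kWh
Annual generation = 45.05 × 365 = 16443 kWh
Annual savings = 16443 × €0.274 = €4,505.45
Payback = €27,300 / €4,505.45 = 6.06 years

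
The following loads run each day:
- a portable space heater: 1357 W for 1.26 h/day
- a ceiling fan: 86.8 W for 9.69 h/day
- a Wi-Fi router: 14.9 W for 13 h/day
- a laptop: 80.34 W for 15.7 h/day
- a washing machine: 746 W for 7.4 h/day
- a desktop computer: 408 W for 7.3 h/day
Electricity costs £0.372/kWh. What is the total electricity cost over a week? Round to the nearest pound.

portable space heater: 1357 W × 1.26 h × 7 d = 11,969 Wh = 11.97 kWh
ceiling fan: 86.8 W × 9.69 h × 7 d = 5,888 Wh = 5.888 kWh
Wi-Fi router: 14.9 W × 13 h × 7 d = 1,356 Wh = 1.356 kWh
laptop: 80.34 W × 15.7 h × 7 d = 8,829 Wh = 8.829 kWh
washing machine: 746 W × 7.4 h × 7 d = 38,643 Wh = 38.64 kWh
desktop computer: 408 W × 7.3 h × 7 d = 20,849 Wh = 20.85 kWh
Total energy = 11.97 + 5.888 + 1.356 + 8.829 + 38.64 + 20.85 = 87.53 kWh
Cost = 87.53 kWh × £0.372 = £32.56 ≈ £33

£33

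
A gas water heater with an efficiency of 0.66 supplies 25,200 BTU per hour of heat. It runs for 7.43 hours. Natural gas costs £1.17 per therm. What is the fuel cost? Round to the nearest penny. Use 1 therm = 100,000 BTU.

Heat delivered = 25,200 BTU/h × 7.43 h = 187,236 BTU
Gas input = 187,236 / 0.66 = 283,691 BTU
= 283,691 / 100,000 = 2.837 therm
Cost = 2.837 × £1.17/therm = £3.32

£3.32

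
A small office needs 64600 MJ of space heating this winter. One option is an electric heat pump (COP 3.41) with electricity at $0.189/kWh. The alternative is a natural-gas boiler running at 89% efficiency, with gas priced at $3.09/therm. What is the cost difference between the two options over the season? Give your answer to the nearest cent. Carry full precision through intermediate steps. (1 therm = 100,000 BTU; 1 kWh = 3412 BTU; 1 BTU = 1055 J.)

$1131.26

Heat load = 64600 MJ = 64,600,000,000 J / 1055 = 61,232,227 BTU
Gas: input = 61,232,227 / 0.89 = 68,800,256 BTU = 688 therm → 688 × $3.09 = $2,125.93
Heat pump: 61,232,227 BTU / 3412 = 17,950 kWh heat; / 3.41 = 5,263 kWh in → × $0.189 = $994.67
Difference = |$2,125.93 − $994.67| = $1,131.26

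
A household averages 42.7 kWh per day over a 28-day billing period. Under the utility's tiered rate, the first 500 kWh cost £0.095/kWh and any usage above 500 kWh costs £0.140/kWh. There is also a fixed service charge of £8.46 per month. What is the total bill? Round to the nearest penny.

£153.34

Usage = 42.7 kWh/day × 28 days = 1195.6 kWh
First 500 kWh × £0.095 = £47.50
Remaining 695.6 kWh × £0.140 = £97.38
Energy charge = £144.88; + service £8.46 = £153.34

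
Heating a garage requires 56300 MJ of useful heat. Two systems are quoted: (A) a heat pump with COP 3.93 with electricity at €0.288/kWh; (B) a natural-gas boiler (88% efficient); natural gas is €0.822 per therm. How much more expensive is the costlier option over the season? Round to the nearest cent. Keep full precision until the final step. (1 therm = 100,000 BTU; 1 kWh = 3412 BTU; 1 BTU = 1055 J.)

€647.69

Heat load = 56300 MJ = 56,300,000,000 J / 1055 = 53,364,929 BTU
Gas: input = 53,364,929 / 0.88 = 60,641,965 BTU = 606.4 therm → 606.4 × €0.822 = €498.48
Heat pump: 53,364,929 BTU / 3412 = 15,640 kWh heat; / 3.93 = 3,980 kWh in → × €0.288 = €1,146.16
Difference = |€498.48 − €1,146.16| = €647.69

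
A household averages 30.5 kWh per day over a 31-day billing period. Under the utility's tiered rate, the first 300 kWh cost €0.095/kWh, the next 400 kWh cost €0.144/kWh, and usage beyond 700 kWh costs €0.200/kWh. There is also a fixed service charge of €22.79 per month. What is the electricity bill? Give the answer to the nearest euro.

Usage = 30.5 kWh/day × 31 days = 945.5 kWh
First 300 kWh × €0.095 = €28.50
Next 400 kWh × €0.144 = €57.60
Remaining 245.5 kWh × €0.200 = €49.10
Energy charge = €135.20; + service €22.79 = €157.99 ≈ €158

€158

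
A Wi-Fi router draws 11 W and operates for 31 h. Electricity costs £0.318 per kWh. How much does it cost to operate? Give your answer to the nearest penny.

£0.11

Energy = 11 W × 31 h = 341 Wh = 0.341 kWh
Cost = 0.341 kWh × £0.318/kWh = £0.11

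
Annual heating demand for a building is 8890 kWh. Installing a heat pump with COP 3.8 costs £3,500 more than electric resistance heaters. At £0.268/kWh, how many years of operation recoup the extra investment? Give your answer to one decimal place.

2.0 years

Resistance: 8890 kWh × £0.268 = £2,382.52/yr
Heat pump: 8890 / 3.8 = 2339 kWh in → × £0.268 = £626.98/yr
Annual savings = £1,755.54
Payback = £3,500 / £1,755.54 = 1.99 years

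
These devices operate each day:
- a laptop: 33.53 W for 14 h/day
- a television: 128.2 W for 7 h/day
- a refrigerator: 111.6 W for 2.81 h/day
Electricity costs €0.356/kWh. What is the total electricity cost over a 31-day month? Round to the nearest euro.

laptop: 33.53 W × 14 h × 31 d = 14,552 Wh = 14.55 kWh
television: 128.2 W × 7 h × 31 d = 27,819 Wh = 27.82 kWh
refrigerator: 111.6 W × 2.81 h × 31 d = 9,721 Wh = 9.721 kWh
Total energy = 14.55 + 27.82 + 9.721 = 52.09 kWh
Cost = 52.09 kWh × €0.356 = €18.55 ≈ €19

€19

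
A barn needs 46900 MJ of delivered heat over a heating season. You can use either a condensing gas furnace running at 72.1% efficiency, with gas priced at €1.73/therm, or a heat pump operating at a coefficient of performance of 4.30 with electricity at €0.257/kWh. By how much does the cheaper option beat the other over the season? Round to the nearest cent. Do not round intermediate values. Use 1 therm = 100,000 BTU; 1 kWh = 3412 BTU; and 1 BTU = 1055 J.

€287.96

Heat load = 46900 MJ = 46,900,000,000 J / 1055 = 44,454,976 BTU
Gas: input = 44,454,976 / 0.721 = 61,657,387 BTU = 616.6 therm → 616.6 × €1.73 = €1,066.67
Heat pump: 44,454,976 BTU / 3412 = 13,030 kWh heat; / 4.30 = 3,030 kWh in → × €0.257 = €778.71
Difference = |€1,066.67 − €778.71| = €287.96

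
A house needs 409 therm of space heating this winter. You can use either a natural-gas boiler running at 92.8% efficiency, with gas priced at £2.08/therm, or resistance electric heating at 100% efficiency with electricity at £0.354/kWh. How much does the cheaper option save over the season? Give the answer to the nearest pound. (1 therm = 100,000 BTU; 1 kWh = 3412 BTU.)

Heat load = 409 therm × 100,000 = 40,900,000 BTU
Gas: input = 40,900,000 / 0.928 = 44,073,276 BTU = 440.7 therm → 440.7 × £2.08 = £916.72
Electric: 40,900,000 BTU / 3412 = 11,990 kWh → × £0.354 = £4,243.43
Difference = |£916.72 − £4,243.43| = £3,326.71 ≈ £3327

£3327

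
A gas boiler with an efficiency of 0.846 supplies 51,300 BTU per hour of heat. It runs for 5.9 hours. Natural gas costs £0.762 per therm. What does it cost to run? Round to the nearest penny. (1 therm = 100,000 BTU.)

£2.73

Heat delivered = 51,300 BTU/h × 5.9 h = 302,670 BTU
Gas input = 302,670 / 0.846 = 357,766 BTU
= 357,766 / 100,000 = 3.578 therm
Cost = 3.578 × £0.762/therm = £2.73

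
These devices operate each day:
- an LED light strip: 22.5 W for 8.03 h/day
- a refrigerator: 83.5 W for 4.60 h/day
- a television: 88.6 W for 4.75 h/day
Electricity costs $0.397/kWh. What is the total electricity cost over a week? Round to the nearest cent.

$2.74

LED light strip: 22.5 W × 8.03 h × 7 d = 1,265 Wh = 1.265 kWh
refrigerator: 83.5 W × 4.60 h × 7 d = 2,689 Wh = 2.689 kWh
television: 88.6 W × 4.75 h × 7 d = 2,946 Wh = 2.946 kWh
Total energy = 1.265 + 2.689 + 2.946 = 6.899 kWh
Cost = 6.899 kWh × $0.397 = $2.74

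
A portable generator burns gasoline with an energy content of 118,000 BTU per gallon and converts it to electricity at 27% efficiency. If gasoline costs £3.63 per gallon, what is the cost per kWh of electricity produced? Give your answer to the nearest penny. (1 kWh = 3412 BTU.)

Electrical output per gallon = 118,000 BTU × 0.27 / 3412 BTU/kWh = 9.338 kWh
Cost per kWh = £3.63 / 9.338 kWh = £0.389

£0.39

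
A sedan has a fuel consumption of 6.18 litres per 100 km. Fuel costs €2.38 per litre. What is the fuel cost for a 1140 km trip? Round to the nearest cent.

Fuel = 6.18 L/100 km × 1140 km / 100 = 70.45 L
Cost = 70.45 L × €2.38/L = €167.68

€167.68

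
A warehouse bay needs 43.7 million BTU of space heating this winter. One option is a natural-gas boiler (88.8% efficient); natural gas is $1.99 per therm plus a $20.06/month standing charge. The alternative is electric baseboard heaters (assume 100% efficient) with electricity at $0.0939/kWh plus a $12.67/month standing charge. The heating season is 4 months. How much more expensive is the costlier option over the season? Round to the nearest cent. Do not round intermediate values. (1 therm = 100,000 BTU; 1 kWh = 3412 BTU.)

Heat load = 43.7 × 10⁶ BTU = 43,700,000 BTU
Gas: input = 43,700,000 / 0.888 = 49,211,712 BTU = 492.1 therm → 492.1 × $1.99 = $979.31; + 4 × $20.06 standing = $1,059.55
Electric: 43,700,000 BTU / 3412 = 12,810 kWh → × $0.0939 = $1,202.65; + 4 × $12.67 standing = $1,253.33
Difference = |$1,059.55 − $1,253.33| = $193.77

$193.77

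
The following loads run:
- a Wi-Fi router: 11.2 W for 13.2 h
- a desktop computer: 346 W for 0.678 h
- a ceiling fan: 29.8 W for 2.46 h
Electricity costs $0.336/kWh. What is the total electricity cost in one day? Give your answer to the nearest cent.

Wi-Fi router: 11.2 W × 13.2 h = 148 Wh = 0.1478 kWh
desktop computer: 346 W × 0.678 h = 235 Wh = 0.2346 kWh
ceiling fan: 29.8 W × 2.46 h = 73 Wh = 0.07331 kWh
Total energy = 0.1478 + 0.2346 + 0.07331 = 0.4557 kWh
Cost = 0.4557 kWh × $0.336 = $0.15

$0.15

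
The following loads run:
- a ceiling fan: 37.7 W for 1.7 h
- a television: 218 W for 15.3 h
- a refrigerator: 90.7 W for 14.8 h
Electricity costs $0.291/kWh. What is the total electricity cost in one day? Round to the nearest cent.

$1.38

ceiling fan: 37.7 W × 1.7 h = 64 Wh = 0.06409 kWh
television: 218 W × 15.3 h = 3,335 Wh = 3.335 kWh
refrigerator: 90.7 W × 14.8 h = 1,342 Wh = 1.342 kWh
Total energy = 0.06409 + 3.335 + 1.342 = 4.742 kWh
Cost = 4.742 kWh × $0.291 = $1.38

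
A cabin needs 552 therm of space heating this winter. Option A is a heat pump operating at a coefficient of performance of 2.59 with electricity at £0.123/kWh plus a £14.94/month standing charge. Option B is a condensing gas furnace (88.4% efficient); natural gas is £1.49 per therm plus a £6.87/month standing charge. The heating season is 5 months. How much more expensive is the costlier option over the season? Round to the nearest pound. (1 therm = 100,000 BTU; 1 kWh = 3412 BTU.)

£122

Heat load = 552 therm × 100,000 = 55,200,000 BTU
Gas: input = 55,200,000 / 0.884 = 62,443,439 BTU = 624.4 therm → 624.4 × £1.49 = £930.41; + 5 × £6.87 standing = £964.76
Heat pump: 55,200,000 BTU / 3412 = 16,180 kWh heat; / 2.59 = 6,246 kWh in → × £0.123 = £768.31; + 5 × £14.94 standing = £843.01
Difference = |£964.76 − £843.01| = £121.75 ≈ £122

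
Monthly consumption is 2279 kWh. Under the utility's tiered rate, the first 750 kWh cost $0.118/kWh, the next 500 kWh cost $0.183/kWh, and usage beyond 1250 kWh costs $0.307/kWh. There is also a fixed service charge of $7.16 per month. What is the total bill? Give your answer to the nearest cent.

First 750 kWh × $0.118 = $88.50
Next 500 kWh × $0.183 = $91.50
Remaining 1029 kWh × $0.307 = $315.90
Energy charge = $495.90; + service $7.16 = $503.06

$503.06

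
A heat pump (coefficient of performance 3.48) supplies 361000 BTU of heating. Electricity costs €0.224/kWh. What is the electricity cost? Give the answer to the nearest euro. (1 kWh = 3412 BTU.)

Heat delivered = 361,000 BTU / 3412 = 105.8 kWh
Electrical input = 105.8 kWh / 3.48 = 30.4 kWh
Cost = 30.4 × €0.224/kWh = €6.81 ≈ €7

€7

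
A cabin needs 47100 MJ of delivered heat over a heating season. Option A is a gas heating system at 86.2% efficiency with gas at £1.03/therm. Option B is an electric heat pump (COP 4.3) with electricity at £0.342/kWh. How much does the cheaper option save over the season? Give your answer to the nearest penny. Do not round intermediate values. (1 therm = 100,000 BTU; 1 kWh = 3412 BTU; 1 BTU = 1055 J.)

£507.22

Heat load = 47100 MJ = 47,100,000,000 J / 1055 = 44,644,550 BTU
Gas: input = 44,644,550 / 0.862 = 51,791,821 BTU = 517.9 therm → 517.9 × £1.03 = £533.46
Heat pump: 44,644,550 BTU / 3412 = 13,080 kWh heat; / 4.3 = 3,043 kWh in → × £0.342 = £1,040.68
Difference = |£533.46 − £1,040.68| = £507.22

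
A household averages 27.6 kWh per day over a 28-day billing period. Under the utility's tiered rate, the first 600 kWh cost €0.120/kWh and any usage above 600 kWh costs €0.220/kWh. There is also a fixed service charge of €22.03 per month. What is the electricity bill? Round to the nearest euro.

€132

Usage = 27.6 kWh/day × 28 days = 772.8 kWh
First 600 kWh × €0.120 = €72.00
Remaining 172.8 kWh × €0.220 = €38.02
Energy charge = €110.02; + service €22.03 = €132.05 ≈ €132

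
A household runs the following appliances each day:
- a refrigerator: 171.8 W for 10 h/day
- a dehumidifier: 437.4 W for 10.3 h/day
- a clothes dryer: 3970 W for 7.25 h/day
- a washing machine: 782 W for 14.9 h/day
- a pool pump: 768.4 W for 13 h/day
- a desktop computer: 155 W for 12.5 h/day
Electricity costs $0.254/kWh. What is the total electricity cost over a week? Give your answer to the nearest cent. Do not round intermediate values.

$104.16

refrigerator: 171.8 W × 10 h × 7 d = 12,026 Wh = 12.03 kWh
dehumidifier: 437.4 W × 10.3 h × 7 d = 31,537 Wh = 31.54 kWh
clothes dryer: 3970 W × 7.25 h × 7 d = 201,478 Wh = 201.5 kWh
washing machine: 782 W × 14.9 h × 7 d = 81,563 Wh = 81.56 kWh
pool pump: 768.4 W × 13 h × 7 d = 69,924 Wh = 69.92 kWh
desktop computer: 155 W × 12.5 h × 7 d = 13,562 Wh = 13.56 kWh
Total energy = 12.03 + 31.54 + 201.5 + 81.56 + 69.92 + 13.56 = 410.1 kWh
Cost = 410.1 kWh × $0.254 = $104.16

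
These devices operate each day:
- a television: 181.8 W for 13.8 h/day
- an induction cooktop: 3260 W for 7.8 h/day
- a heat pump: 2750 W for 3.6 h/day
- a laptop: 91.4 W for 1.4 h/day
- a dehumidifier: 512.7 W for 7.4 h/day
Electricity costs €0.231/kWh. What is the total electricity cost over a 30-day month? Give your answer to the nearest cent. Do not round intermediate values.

television: 181.8 W × 13.8 h × 30 d = 75,265 Wh = 75.27 kWh
induction cooktop: 3260 W × 7.8 h × 30 d = 762,840 Wh = 762.8 kWh
heat pump: 2750 W × 3.6 h × 30 d = 297,000 Wh = 297 kWh
laptop: 91.4 W × 1.4 h × 30 d = 3,839 Wh = 3.839 kWh
dehumidifier: 512.7 W × 7.4 h × 30 d = 113,819 Wh = 113.8 kWh
Total energy = 75.27 + 762.8 + 297 + 3.839 + 113.8 = 1,253 kWh
Cost = 1,253 kWh × €0.231 = €289.39

€289.39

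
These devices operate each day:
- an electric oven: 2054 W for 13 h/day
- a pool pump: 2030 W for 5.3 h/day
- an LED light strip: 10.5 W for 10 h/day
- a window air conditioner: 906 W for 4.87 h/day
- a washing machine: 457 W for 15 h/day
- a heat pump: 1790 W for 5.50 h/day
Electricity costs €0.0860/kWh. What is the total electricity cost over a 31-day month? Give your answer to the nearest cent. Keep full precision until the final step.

€156.44

electric oven: 2054 W × 13 h × 31 d = 827,762 Wh = 827.8 kWh
pool pump: 2030 W × 5.3 h × 31 d = 333,529 Wh = 333.5 kWh
LED light strip: 10.5 W × 10 h × 31 d = 3,255 Wh = 3.255 kWh
window air conditioner: 906 W × 4.87 h × 31 d = 136,779 Wh = 136.8 kWh
washing machine: 457 W × 15 h × 31 d = 212,505 Wh = 212.5 kWh
heat pump: 1790 W × 5.50 h × 31 d = 305,195 Wh = 305.2 kWh
Total energy = 827.8 + 333.5 + 3.255 + 136.8 + 212.5 + 305.2 = 1,819 kWh
Cost = 1,819 kWh × €0.0860 = €156.44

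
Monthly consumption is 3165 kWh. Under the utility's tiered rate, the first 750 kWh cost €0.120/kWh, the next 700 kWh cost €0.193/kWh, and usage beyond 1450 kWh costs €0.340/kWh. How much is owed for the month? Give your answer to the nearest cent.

First 750 kWh × €0.120 = €90.00
Next 700 kWh × €0.193 = €135.10
Remaining 1715 kWh × €0.340 = €583.10
Total = €808.20

€808.20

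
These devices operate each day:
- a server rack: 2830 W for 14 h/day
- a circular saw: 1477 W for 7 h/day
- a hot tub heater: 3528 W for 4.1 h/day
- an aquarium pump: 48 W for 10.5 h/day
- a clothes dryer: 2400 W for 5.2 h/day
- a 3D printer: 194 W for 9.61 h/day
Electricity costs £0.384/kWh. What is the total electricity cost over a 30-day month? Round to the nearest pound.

£913

server rack: 2830 W × 14 h × 30 d = 1,188,600 Wh = 1,189 kWh
circular saw: 1477 W × 7 h × 30 d = 310,170 Wh = 310.2 kWh
hot tub heater: 3528 W × 4.1 h × 30 d = 433,944 Wh = 433.9 kWh
aquarium pump: 48 W × 10.5 h × 30 d = 15,120 Wh = 15.12 kWh
clothes dryer: 2400 W × 5.2 h × 30 d = 374,400 Wh = 374.4 kWh
3D printer: 194 W × 9.61 h × 30 d = 55,930 Wh = 55.93 kWh
Total energy = 1,189 + 310.2 + 433.9 + 15.12 + 374.4 + 55.93 = 2,378 kWh
Cost = 2,378 kWh × £0.384 = £913.22 ≈ £913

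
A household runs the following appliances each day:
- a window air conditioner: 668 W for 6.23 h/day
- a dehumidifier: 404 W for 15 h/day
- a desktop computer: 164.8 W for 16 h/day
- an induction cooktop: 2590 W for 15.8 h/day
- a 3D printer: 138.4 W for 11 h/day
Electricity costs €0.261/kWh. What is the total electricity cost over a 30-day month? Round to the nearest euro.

€433

window air conditioner: 668 W × 6.23 h × 30 d = 124,849 Wh = 124.8 kWh
dehumidifier: 404 W × 15 h × 30 d = 181,800 Wh = 181.8 kWh
desktop computer: 164.8 W × 16 h × 30 d = 79,104 Wh = 79.1 kWh
induction cooktop: 2590 W × 15.8 h × 30 d = 1,227,660 Wh = 1,228 kWh
3D printer: 138.4 W × 11 h × 30 d = 45,672 Wh = 45.67 kWh
Total energy = 124.8 + 181.8 + 79.1 + 1,228 + 45.67 = 1,659 kWh
Cost = 1,659 kWh × €0.261 = €433.02 ≈ €433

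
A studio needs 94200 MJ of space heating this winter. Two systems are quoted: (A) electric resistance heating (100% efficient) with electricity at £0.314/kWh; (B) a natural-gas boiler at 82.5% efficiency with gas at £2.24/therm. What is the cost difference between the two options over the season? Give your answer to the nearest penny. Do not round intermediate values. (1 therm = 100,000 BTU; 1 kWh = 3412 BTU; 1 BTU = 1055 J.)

Heat load = 94200 MJ = 94,200,000,000 J / 1055 = 89,289,100 BTU
Gas: input = 89,289,100 / 0.825 = 108,229,212 BTU = 1,082 therm → 1,082 × £2.24 = £2,424.33
Electric: 89,289,100 BTU / 3412 = 26,170 kWh → × £0.314 = £8,217.11
Difference = |£2,424.33 − £8,217.11| = £5,792.78

£5792.78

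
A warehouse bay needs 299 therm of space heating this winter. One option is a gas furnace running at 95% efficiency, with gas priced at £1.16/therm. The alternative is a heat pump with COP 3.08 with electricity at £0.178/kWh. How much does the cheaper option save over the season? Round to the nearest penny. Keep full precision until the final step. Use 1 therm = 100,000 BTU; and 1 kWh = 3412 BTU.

£141.35

Heat load = 299 therm × 100,000 = 29,900,000 BTU
Gas: input = 29,900,000 / 0.95 = 31,473,684 BTU = 314.7 therm → 314.7 × £1.16 = £365.09
Heat pump: 29,900,000 BTU / 3412 = 8,763 kWh heat; / 3.08 = 2,845 kWh in → × £0.178 = £506.44
Difference = |£365.09 − £506.44| = £141.35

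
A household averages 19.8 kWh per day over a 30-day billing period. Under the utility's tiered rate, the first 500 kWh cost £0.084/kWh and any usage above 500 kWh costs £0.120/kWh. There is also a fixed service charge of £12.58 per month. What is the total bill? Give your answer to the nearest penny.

£65.86

Usage = 19.8 kWh/day × 30 days = 594 kWh
First 500 kWh × £0.084 = £42.00
Remaining 94 kWh × £0.120 = £11.28
Energy charge = £53.28; + service £12.58 = £65.86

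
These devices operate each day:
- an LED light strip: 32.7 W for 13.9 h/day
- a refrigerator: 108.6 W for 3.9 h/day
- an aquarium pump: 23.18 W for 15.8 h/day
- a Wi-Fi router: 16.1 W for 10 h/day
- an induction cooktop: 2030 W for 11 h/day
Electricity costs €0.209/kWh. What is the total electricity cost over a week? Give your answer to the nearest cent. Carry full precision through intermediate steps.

€34.72

LED light strip: 32.7 W × 13.9 h × 7 d = 3,182 Wh = 3.182 kWh
refrigerator: 108.6 W × 3.9 h × 7 d = 2,965 Wh = 2.965 kWh
aquarium pump: 23.18 W × 15.8 h × 7 d = 2,564 Wh = 2.564 kWh
Wi-Fi router: 16.1 W × 10 h × 7 d = 1,127 Wh = 1.127 kWh
induction cooktop: 2030 W × 11 h × 7 d = 156,310 Wh = 156.3 kWh
Total energy = 3.182 + 2.965 + 2.564 + 1.127 + 156.3 = 166.1 kWh
Cost = 166.1 kWh × €0.209 = €34.72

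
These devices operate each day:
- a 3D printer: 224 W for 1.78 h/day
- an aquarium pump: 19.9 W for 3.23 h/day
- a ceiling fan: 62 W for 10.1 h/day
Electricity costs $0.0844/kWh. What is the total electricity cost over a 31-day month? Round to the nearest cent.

$2.85

3D printer: 224 W × 1.78 h × 31 d = 12,360 Wh = 12.36 kWh
aquarium pump: 19.9 W × 3.23 h × 31 d = 1,993 Wh = 1.993 kWh
ceiling fan: 62 W × 10.1 h × 31 d = 19,412 Wh = 19.41 kWh
Total energy = 12.36 + 1.993 + 19.41 = 33.77 kWh
Cost = 33.77 kWh × $0.0844 = $2.85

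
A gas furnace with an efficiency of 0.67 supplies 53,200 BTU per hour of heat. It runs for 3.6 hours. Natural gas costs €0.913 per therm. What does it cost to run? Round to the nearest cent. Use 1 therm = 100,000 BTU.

Heat delivered = 53,200 BTU/h × 3.6 h = 191,520 BTU
Gas input = 191,520 / 0.67 = 285,851 BTU
= 285,851 / 100,000 = 2.859 therm
Cost = 2.859 × €0.913/therm = €2.61

€2.61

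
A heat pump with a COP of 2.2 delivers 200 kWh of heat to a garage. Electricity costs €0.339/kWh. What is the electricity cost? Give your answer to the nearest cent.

€30.82

Electrical input = 200 kWh / 2.2 = 90.91 kWh
Cost = 90.91 × €0.339/kWh = €30.82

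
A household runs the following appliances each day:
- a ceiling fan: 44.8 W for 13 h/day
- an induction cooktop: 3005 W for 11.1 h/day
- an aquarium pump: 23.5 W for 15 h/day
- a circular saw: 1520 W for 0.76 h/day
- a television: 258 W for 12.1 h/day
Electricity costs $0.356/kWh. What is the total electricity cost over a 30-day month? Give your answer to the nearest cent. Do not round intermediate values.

$411.90

ceiling fan: 44.8 W × 13 h × 30 d = 17,472 Wh = 17.47 kWh
induction cooktop: 3005 W × 11.1 h × 30 d = 1,000,665 Wh = 1,001 kWh
aquarium pump: 23.5 W × 15 h × 30 d = 10,575 Wh = 10.57 kWh
circular saw: 1520 W × 0.76 h × 30 d = 34,656 Wh = 34.66 kWh
television: 258 W × 12.1 h × 30 d = 93,654 Wh = 93.65 kWh
Total energy = 17.47 + 1,001 + 10.57 + 34.66 + 93.65 = 1,157 kWh
Cost = 1,157 kWh × $0.356 = $411.90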